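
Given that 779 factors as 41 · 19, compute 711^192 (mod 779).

1

Mod 41: 711 ≡ 14; by Fermat, exponent reduces to 192 mod 40 = 32; 14^32 ≡ 1 (mod 41).
Mod 19: 711 ≡ 8; by Fermat, exponent reduces to 192 mod 18 = 12; 8^12 ≡ 1 (mod 19).
Combine by CRT: x ≡ 1 (mod 41), x ≡ 1 (mod 19) ⇒ x ≡ 1 (mod 779).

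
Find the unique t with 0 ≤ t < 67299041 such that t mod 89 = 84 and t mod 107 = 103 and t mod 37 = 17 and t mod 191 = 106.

The moduli are pairwise coprime; N = 89·107·37·191 = 67299041.
N/89 = 756169; 756169 ≡ 25 (mod 89); 25·57 ≡ 1, so inverse 57.
N/107 = 628963; 628963 ≡ 17 (mod 107); 17·63 ≡ 1, so inverse 63.
N/37 = 1818893; 1818893 ≡ 10 (mod 37); 10·26 ≡ 1, so inverse 26.
N/191 = 352351; 352351 ≡ 147 (mod 191); 147·13 ≡ 1, so inverse 13.
t ≡ 84·756169·57 + 103·628963·63 + 17·1818893·26 + 106·352351·13 = 8991368463.
8991368463 mod 67299041 = 40596010.

40596010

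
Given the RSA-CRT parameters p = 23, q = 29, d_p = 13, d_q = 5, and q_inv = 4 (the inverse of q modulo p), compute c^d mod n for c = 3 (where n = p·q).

m₁ = c^(d_p) mod p: c ≡ 3 (mod 23), and 3^13 mod 23 = 9.
m₂ = c^(d_q) mod q: c ≡ 3 (mod 29), and 3^5 mod 29 = 11.
h = q_inv·(m₁ − m₂) mod p = 4·(9 − 11) mod 23 = 15.
m = m₂ + h·q = 11 + 15·29 = 446.

446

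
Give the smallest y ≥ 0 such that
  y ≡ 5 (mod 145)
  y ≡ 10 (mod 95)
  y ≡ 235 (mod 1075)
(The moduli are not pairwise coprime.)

Combine the congruences pairwise.
gcd(145, 95) = 5 and 5 | (10 − 5), so the pair is consistent; merging gives y ≡ 295 (mod 2755), where 2755 = lcm(145, 95).
gcd(2755, 1075) = 5 and 5 | (235 − 295), so the pair is consistent; merging gives y ≡ 63660 (mod 592325), where 592325 = lcm(2755, 1075).
The solution is unique modulo lcm(145, 95, 1075) = 592325.

63660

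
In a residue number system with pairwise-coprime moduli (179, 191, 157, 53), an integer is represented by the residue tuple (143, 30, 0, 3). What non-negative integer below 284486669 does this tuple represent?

77830238

From x ≡ 143 (mod 179) write x = 143 + 179t. Substituting into x ≡ 30 (mod 191) gives 179t ≡ 78 (mod 191), and since 179⁻¹ ≡ 175 (mod 191), t ≡ 89. Hence x ≡ 143 + 179·89 = 16074 (mod 34189).
From x ≡ 16074 (mod 34189) write x = 16074 + 34189t. Substituting into x ≡ 0 (mod 157) gives 34189t ≡ 97 (mod 157), and since 120⁻¹ ≡ 140 (mod 157), t ≡ 78. Hence x ≡ 16074 + 34189·78 = 2682816 (mod 5367673).
From x ≡ 2682816 (mod 5367673) write x = 2682816 + 5367673t. Substituting into x ≡ 3 (mod 53) gives 5367673t ≡ 47 (mod 53), and since 45⁻¹ ≡ 33 (mod 53), t ≡ 14. Hence x ≡ 2682816 + 5367673·14 = 77830238 (mod 284486669).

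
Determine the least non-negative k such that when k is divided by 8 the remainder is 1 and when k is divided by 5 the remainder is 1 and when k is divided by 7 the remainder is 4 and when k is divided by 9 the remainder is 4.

1201

The moduli are pairwise coprime; N = 8·5·7·9 = 2520.
N/8 = 315; 315 ≡ 3 (mod 8); 3·3 ≡ 1, so inverse 3.
N/5 = 504; 504 ≡ 4 (mod 5); 4·4 ≡ 1, so inverse 4.
N/7 = 360; 360 ≡ 3 (mod 7); 3·5 ≡ 1, so inverse 5.
N/9 = 280; 280 ≡ 1 (mod 9), inverse 1.
k ≡ 1·315·3 + 1·504·4 + 4·360·5 + 4·280·1 = 11281.
11281 mod 2520 = 1201.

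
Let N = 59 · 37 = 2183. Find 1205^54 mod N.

Mod 59: 1205 ≡ 25; 25^54 ≡ 21 (mod 59).
Mod 37: 1205 ≡ 21; by Fermat, exponent reduces to 54 mod 36 = 18; 21^18 ≡ 1 (mod 37).
Combine by CRT: x ≡ 21 (mod 59), x ≡ 1 (mod 37) ⇒ x ≡ 1555 (mod 2183).

1555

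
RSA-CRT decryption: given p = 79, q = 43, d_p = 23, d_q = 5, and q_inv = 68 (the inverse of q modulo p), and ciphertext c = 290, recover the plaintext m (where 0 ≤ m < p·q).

m₁ = c^(d_p) mod p: c ≡ 53 (mod 79), and 53^23 mod 79 = 63.
m₂ = c^(d_q) mod q: c ≡ 32 (mod 43), and 32^5 mod 43 = 27.
h = q_inv·(m₁ − m₂) mod p = 68·(63 − 27) mod 79 = 78.
m = m₂ + h·q = 27 + 78·43 = 3381.

3381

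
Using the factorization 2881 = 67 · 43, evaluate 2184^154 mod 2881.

Mod 67: 2184 ≡ 40; by Fermat, exponent reduces to 154 mod 66 = 22; 40^22 ≡ 1 (mod 67).
Mod 43: 2184 ≡ 34; by Fermat, exponent reduces to 154 mod 42 = 28; 34^28 ≡ 36 (mod 43).
Combine by CRT: x ≡ 1 (mod 67), x ≡ 36 (mod 43) ⇒ x ≡ 939 (mod 2881).

939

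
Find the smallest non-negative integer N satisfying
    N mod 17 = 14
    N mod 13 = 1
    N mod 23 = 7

From N ≡ 14 (mod 17) write N = 14 + 17t. Substituting into N ≡ 1 (mod 13) gives 17t ≡ 0 (mod 13), and since 4⁻¹ ≡ 10 (mod 13), t ≡ 0. Hence N ≡ 14 + 17·0 = 14 (mod 221).
From N ≡ 14 (mod 221) write N = 14 + 221t. Substituting into N ≡ 7 (mod 23) gives 221t ≡ 16 (mod 23), and since 14⁻¹ ≡ 5 (mod 23), t ≡ 11. Hence N ≡ 14 + 221·11 = 2445 (mod 5083).

2445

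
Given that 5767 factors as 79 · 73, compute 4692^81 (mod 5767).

Mod 79: 4692 ≡ 31; by Fermat, exponent reduces to 81 mod 78 = 3; 31^3 ≡ 8 (mod 79).
Mod 73: 4692 ≡ 20; by Fermat, exponent reduces to 81 mod 72 = 9; 20^9 ≡ 10 (mod 73).
Combine by CRT: x ≡ 8 (mod 79), x ≡ 10 (mod 73) ⇒ x ≡ 3879 (mod 5767).

3879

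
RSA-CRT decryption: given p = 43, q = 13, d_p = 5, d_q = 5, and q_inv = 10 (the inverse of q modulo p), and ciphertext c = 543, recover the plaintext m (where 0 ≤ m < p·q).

m₁ = c^(d_p) mod p: c ≡ 27 (mod 43), and 27^5 mod 43 = 22.
m₂ = c^(d_q) mod q: c ≡ 10 (mod 13), and 10^5 mod 13 = 4.
h = q_inv·(m₁ − m₂) mod p = 10·(22 − 4) mod 43 = 8.
m = m₂ + h·q = 4 + 8·13 = 108.

108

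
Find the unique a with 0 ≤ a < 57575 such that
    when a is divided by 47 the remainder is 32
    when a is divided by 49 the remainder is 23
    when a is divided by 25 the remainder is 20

The moduli are pairwise coprime; N = 47·49·25 = 57575.
N/47 = 1225; 1225 ≡ 3 (mod 47); 3·16 ≡ 1, so inverse 16.
N/49 = 1175; 1175 ≡ 48 (mod 49); 48·48 ≡ 1, so inverse 48.
N/25 = 2303; 2303 ≡ 3 (mod 25); 3·17 ≡ 1, so inverse 17.
a ≡ 32·1225·16 + 23·1175·48 + 20·2303·17 = 2707420.
2707420 mod 57575 = 1395.

1395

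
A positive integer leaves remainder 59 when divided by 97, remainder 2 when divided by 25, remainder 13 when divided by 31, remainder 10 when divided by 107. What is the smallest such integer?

3127727

The moduli are pairwise coprime; M = 97·25·31·107 = 8043725.
M/97 = 82925; 82925 ≡ 87 (mod 97); 87·29 ≡ 1, so inverse 29.
M/25 = 321749; 321749 ≡ 24 (mod 25); 24·24 ≡ 1, so inverse 24.
M/31 = 259475; 259475 ≡ 5 (mod 31); 5·25 ≡ 1, so inverse 25.
M/107 = 75175; 75175 ≡ 61 (mod 107); 61·100 ≡ 1, so inverse 100.
N ≡ 59·82925·29 + 2·321749·24 + 13·259475·25 + 10·75175·100 = 316833002.
316833002 mod 8043725 = 3127727.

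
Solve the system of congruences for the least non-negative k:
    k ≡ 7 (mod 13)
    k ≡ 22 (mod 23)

From k ≡ 7 (mod 13) write k = 7 + 13t. Substituting into k ≡ 22 (mod 23) gives 13t ≡ 15 (mod 23), and since 13⁻¹ ≡ 16 (mod 23), t ≡ 10. Hence k ≡ 7 + 13·10 = 137 (mod 299).

137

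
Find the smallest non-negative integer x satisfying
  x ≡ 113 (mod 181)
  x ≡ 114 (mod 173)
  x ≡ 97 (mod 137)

Combine the congruences pairwise.
From x ≡ 113 (mod 181) write x = 113 + 181t. Substituting into x ≡ 114 (mod 173) gives 181t ≡ 1 (mod 173), and since 8⁻¹ ≡ 65 (mod 173), t ≡ 65. Hence x ≡ 113 + 181·65 = 11878 (mod 31313).
From x ≡ 11878 (mod 31313) write x = 11878 + 31313t. Substituting into x ≡ 97 (mod 137) gives 31313t ≡ 1 (mod 137), and since 77⁻¹ ≡ 121 (mod 137), t ≡ 121. Hence x ≡ 11878 + 31313·121 = 3800751 (mod 4289881).

3800751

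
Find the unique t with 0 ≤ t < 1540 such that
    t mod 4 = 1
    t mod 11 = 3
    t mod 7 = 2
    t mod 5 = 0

905

From t ≡ 1 (mod 4) write t = 1 + 4s. Substituting into t ≡ 3 (mod 11) gives 4s ≡ 2 (mod 11), and since 4⁻¹ ≡ 3 (mod 11), s ≡ 6. Hence t ≡ 1 + 4·6 = 25 (mod 44).
From t ≡ 25 (mod 44) write t = 25 + 44s. Substituting into t ≡ 2 (mod 7) gives 44s ≡ 5 (mod 7), and since 2⁻¹ ≡ 4 (mod 7), s ≡ 6. Hence t ≡ 25 + 44·6 = 289 (mod 308).
From t ≡ 289 (mod 308) write t = 289 + 308s. Substituting into t ≡ 0 (mod 5) gives 308s ≡ 1 (mod 5), and since 3⁻¹ ≡ 2 (mod 5), s ≡ 2. Hence t ≡ 289 + 308·2 = 905 (mod 1540).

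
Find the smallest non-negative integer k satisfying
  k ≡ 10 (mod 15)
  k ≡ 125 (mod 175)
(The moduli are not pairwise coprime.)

475

gcd(15, 175) = 5 and 5 | (125 − 10), so the pair is consistent; merging gives k ≡ 475 (mod 525), where 525 = lcm(15, 175).
The solution is unique modulo lcm(15, 175) = 525.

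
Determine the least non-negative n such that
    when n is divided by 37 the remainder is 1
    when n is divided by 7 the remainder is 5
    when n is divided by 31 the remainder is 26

1111

The moduli are pairwise coprime; M = 37·7·31 = 8029.
M/37 = 217; 217 ≡ 32 (mod 37); 32·22 ≡ 1, so inverse 22.
M/7 = 1147; 1147 ≡ 6 (mod 7); 6·6 ≡ 1, so inverse 6.
M/31 = 259; 259 ≡ 11 (mod 31); 11·17 ≡ 1, so inverse 17.
n ≡ 1·217·22 + 5·1147·6 + 26·259·17 = 153662.
153662 mod 8029 = 1111.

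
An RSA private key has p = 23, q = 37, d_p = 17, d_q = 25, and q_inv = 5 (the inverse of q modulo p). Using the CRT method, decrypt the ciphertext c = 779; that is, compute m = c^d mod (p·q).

168

m₁ = c^(d_p) mod p: c ≡ 20 (mod 23), and 20^17 mod 23 = 7.
m₂ = c^(d_q) mod q: c ≡ 2 (mod 37), and 2^25 mod 37 = 20.
h = q_inv·(m₁ − m₂) mod p = 5·(7 − 20) mod 23 = 4.
m = m₂ + h·q = 20 + 4·37 = 168.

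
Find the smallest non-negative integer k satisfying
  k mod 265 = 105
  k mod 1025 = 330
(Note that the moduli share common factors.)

gcd(265, 1025) = 5 and 5 | (330 − 105), so the pair is consistent; merging gives k ≡ 14680 (mod 54325), where 54325 = lcm(265, 1025).
The solution is unique modulo lcm(265, 1025) = 54325.

14680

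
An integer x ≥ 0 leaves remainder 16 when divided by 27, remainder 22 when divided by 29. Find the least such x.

718

From x ≡ 16 (mod 27) write x = 16 + 27t. Substituting into x ≡ 22 (mod 29) gives 27t ≡ 6 (mod 29), and since 27⁻¹ ≡ 14 (mod 29), t ≡ 26. Hence x ≡ 16 + 27·26 = 718 (mod 783).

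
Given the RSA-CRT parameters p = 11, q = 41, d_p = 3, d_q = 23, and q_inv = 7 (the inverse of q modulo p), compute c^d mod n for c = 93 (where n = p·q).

268

m₁ = c^(d_p) mod p: c ≡ 5 (mod 11), and 5^3 mod 11 = 4.
m₂ = c^(d_q) mod q: c ≡ 11 (mod 41), and 11^23 mod 41 = 22.
h = q_inv·(m₁ − m₂) mod p = 7·(4 − 22) mod 11 = 6.
m = m₂ + h·q = 22 + 6·41 = 268.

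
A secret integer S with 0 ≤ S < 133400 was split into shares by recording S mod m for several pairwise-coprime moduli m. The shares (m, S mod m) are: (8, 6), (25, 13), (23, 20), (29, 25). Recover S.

From S ≡ 6 (mod 8) write S = 6 + 8t. Substituting into S ≡ 13 (mod 25) gives 8t ≡ 7 (mod 25), and since 8⁻¹ ≡ 22 (mod 25), t ≡ 4. Hence S ≡ 6 + 8·4 = 38 (mod 200).
From S ≡ 38 (mod 200) write S = 38 + 200t. Substituting into S ≡ 20 (mod 23) gives 200t ≡ 5 (mod 23), and since 16⁻¹ ≡ 13 (mod 23), t ≡ 19. Hence S ≡ 38 + 200·19 = 3838 (mod 4600).
From S ≡ 3838 (mod 4600) write S = 3838 + 4600t. Substituting into S ≡ 25 (mod 29) gives 4600t ≡ 15 (mod 29), and since 18⁻¹ ≡ 21 (mod 29), t ≡ 25. Hence S ≡ 3838 + 4600·25 = 118838 (mod 133400).

118838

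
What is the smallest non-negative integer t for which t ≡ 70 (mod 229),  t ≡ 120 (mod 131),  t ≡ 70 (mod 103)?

The moduli are pairwise coprime; N = 229·131·103 = 3089897.
N/229 = 13493; 13493 ≡ 211 (mod 229); 211·89 ≡ 1, so inverse 89.
N/131 = 23587; 23587 ≡ 7 (mod 131); 7·75 ≡ 1, so inverse 75.
N/103 = 29999; 29999 ≡ 26 (mod 103); 26·4 ≡ 1, so inverse 4.
t ≡ 70·13493·89 + 120·23587·75 + 70·29999·4 = 304744110.
304744110 mod 3089897 = 1934204.

1934204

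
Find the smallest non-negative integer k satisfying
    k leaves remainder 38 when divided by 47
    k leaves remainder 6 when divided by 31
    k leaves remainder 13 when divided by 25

The moduli are pairwise coprime; N = 47·31·25 = 36425.
N/47 = 775; 775 ≡ 23 (mod 47); 23·45 ≡ 1, so inverse 45.
N/31 = 1175; 1175 ≡ 28 (mod 31); 28·10 ≡ 1, so inverse 10.
N/25 = 1457; 1457 ≡ 7 (mod 25); 7·18 ≡ 1, so inverse 18.
k ≡ 38·775·45 + 6·1175·10 + 13·1457·18 = 1736688.
1736688 mod 36425 = 24713.

24713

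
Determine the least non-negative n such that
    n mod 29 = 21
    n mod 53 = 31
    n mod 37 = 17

From n ≡ 21 (mod 29) write n = 21 + 29t. Substituting into n ≡ 31 (mod 53) gives 29t ≡ 10 (mod 53), and since 29⁻¹ ≡ 11 (mod 53), t ≡ 4. Hence n ≡ 21 + 29·4 = 137 (mod 1537).
From n ≡ 137 (mod 1537) write n = 137 + 1537t. Substituting into n ≡ 17 (mod 37) gives 1537t ≡ 28 (mod 37), and since 20⁻¹ ≡ 13 (mod 37), t ≡ 31. Hence n ≡ 137 + 1537·31 = 47784 (mod 56869).

47784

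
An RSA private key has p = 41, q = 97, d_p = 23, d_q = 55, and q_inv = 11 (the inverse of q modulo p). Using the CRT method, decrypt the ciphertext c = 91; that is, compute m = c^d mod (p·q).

3886

m₁ = c^(d_p) mod p: c ≡ 9 (mod 41), and 9^23 mod 41 = 32.
m₂ = c^(d_q) mod q: c ≡ 91 (mod 97), and 91^55 mod 97 = 6.
h = q_inv·(m₁ − m₂) mod p = 11·(32 − 6) mod 41 = 40.
m = m₂ + h·q = 6 + 40·97 = 3886.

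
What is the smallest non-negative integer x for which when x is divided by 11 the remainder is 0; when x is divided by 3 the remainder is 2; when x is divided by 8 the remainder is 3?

11

The moduli are pairwise coprime; N = 11·3·8 = 264.
N/11 = 24; 24 ≡ 2 (mod 11); 2·6 ≡ 1, so inverse 6.
N/3 = 88; 88 ≡ 1 (mod 3), inverse 1.
N/8 = 33; 33 ≡ 1 (mod 8), inverse 1.
x ≡ 0·24·6 + 2·88·1 + 3·33·1 = 275.
275 mod 264 = 11.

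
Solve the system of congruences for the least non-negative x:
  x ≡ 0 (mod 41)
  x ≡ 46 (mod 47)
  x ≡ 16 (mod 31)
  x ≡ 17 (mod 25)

The moduli are pairwise coprime; N = 41·47·31·25 = 1493425.
N/41 = 36425; 36425 ≡ 17 (mod 41); 17·29 ≡ 1, so inverse 29.
N/47 = 31775; 31775 ≡ 3 (mod 47); 3·16 ≡ 1, so inverse 16.
N/31 = 48175; 48175 ≡ 1 (mod 31), inverse 1.
N/25 = 59737; 59737 ≡ 12 (mod 25); 12·23 ≡ 1, so inverse 23.
x ≡ 0·36425·29 + 46·31775·16 + 16·48175·1 + 17·59737·23 = 47514367.
47514367 mod 1493425 = 1218192.

1218192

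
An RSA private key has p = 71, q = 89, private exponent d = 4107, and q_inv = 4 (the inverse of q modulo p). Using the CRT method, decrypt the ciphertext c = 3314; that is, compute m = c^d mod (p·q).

3570

d_p = d mod (p−1) = 4107 mod 70 = 47; d_q = d mod (q−1) = 59.
m₁ = c^(d_p) mod p: c ≡ 48 (mod 71), and 48^47 mod 71 = 20.
m₂ = c^(d_q) mod q: c ≡ 21 (mod 89), and 21^59 mod 89 = 10.
h = q_inv·(m₁ − m₂) mod p = 4·(20 − 10) mod 71 = 40.
m = m₂ + h·q = 10 + 40·89 = 3570.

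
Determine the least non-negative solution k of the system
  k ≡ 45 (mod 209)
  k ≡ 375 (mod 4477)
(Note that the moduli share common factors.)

Combine the congruences pairwise.
gcd(209, 4477) = 11 and 11 | (375 − 45), so the pair is consistent; merging gives k ≡ 4852 (mod 85063), where 85063 = lcm(209, 4477).
The solution is unique modulo lcm(209, 4477) = 85063.

4852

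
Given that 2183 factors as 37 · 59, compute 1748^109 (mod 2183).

823

Mod 37: 1748 ≡ 9; by Fermat, exponent reduces to 109 mod 36 = 1; 9^1 ≡ 9 (mod 37).
Mod 59: 1748 ≡ 37; by Fermat, exponent reduces to 109 mod 58 = 51; 37^51 ≡ 56 (mod 59).
Combine by CRT: x ≡ 9 (mod 37), x ≡ 56 (mod 59) ⇒ x ≡ 823 (mod 2183).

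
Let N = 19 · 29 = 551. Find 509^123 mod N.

Mod 19: 509 ≡ 15; by Fermat, exponent reduces to 123 mod 18 = 15; 15^15 ≡ 8 (mod 19).
Mod 29: 509 ≡ 16; by Fermat, exponent reduces to 123 mod 28 = 11; 16^11 ≡ 25 (mod 29).
Combine by CRT: x ≡ 8 (mod 19), x ≡ 25 (mod 29) ⇒ x ≡ 141 (mod 551).

141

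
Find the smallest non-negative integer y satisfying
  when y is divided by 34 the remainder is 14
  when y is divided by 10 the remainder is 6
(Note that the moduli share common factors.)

116

Combine the congruences pairwise.
gcd(34, 10) = 2 and 2 | (6 − 14), so the pair is consistent; merging gives y ≡ 116 (mod 170), where 170 = lcm(34, 10).
The solution is unique modulo lcm(34, 10) = 170.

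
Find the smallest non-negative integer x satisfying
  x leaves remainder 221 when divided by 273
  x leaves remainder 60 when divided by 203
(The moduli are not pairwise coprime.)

gcd(273, 203) = 7 and 7 | (60 − 221), so the pair is consistent; merging gives x ≡ 5135 (mod 7917), where 7917 = lcm(273, 203).
The solution is unique modulo lcm(273, 203) = 7917.

5135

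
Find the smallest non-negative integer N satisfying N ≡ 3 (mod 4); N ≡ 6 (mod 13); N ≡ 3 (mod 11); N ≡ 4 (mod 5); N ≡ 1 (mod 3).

3919

From N ≡ 3 (mod 4) write N = 3 + 4t. Substituting into N ≡ 6 (mod 13) gives 4t ≡ 3 (mod 13), and since 4⁻¹ ≡ 10 (mod 13), t ≡ 4. Hence N ≡ 3 + 4·4 = 19 (mod 52).
From N ≡ 19 (mod 52) write N = 19 + 52t. Substituting into N ≡ 3 (mod 11) gives 52t ≡ 6 (mod 11), and since 8⁻¹ ≡ 7 (mod 11), t ≡ 9. Hence N ≡ 19 + 52·9 = 487 (mod 572).
From N ≡ 487 (mod 572) write N = 487 + 572t. Substituting into N ≡ 4 (mod 5) gives 572t ≡ 2 (mod 5), and since 2⁻¹ ≡ 3 (mod 5), t ≡ 1. Hence N ≡ 487 + 572·1 = 1059 (mod 2860).
From N ≡ 1059 (mod 2860) write N = 1059 + 2860t. Substituting into N ≡ 1 (mod 3) gives 2860t ≡ 1 (mod 3), and since 1⁻¹ ≡ 1 (mod 3), t ≡ 1. Hence N ≡ 1059 + 2860·1 = 3919 (mod 8580).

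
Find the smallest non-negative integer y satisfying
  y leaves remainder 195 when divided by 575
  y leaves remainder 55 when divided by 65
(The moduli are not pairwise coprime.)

Combine the congruences pairwise.
gcd(575, 65) = 5 and 5 | (55 − 195), so the pair is consistent; merging gives y ≡ 770 (mod 7475), where 7475 = lcm(575, 65).
The solution is unique modulo lcm(575, 65) = 7475.

770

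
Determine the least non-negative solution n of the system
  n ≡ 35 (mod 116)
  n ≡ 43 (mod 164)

gcd(116, 164) = 4 and 4 | (43 − 35), so the pair is consistent; merging gives n ≡ 3979 (mod 4756), where 4756 = lcm(116, 164).
The solution is unique modulo lcm(116, 164) = 4756.

3979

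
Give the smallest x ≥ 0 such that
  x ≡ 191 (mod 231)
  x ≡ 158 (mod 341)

gcd(231, 341) = 11 and 11 | (158 − 191), so the pair is consistent; merging gives x ≡ 5273 (mod 7161), where 7161 = lcm(231, 341).
The solution is unique modulo lcm(231, 341) = 7161.

5273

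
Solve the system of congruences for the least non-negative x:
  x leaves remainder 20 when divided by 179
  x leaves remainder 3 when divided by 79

From x ≡ 20 (mod 179) write x = 20 + 179t. Substituting into x ≡ 3 (mod 79) gives 179t ≡ 62 (mod 79), and since 21⁻¹ ≡ 64 (mod 79), t ≡ 18. Hence x ≡ 20 + 179·18 = 3242 (mod 14141).

3242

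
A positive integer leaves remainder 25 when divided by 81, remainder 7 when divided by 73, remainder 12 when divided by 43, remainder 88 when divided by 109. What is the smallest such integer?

From n ≡ 25 (mod 81) write n = 25 + 81t. Substituting into n ≡ 7 (mod 73) gives 81t ≡ 55 (mod 73), and since 8⁻¹ ≡ 64 (mod 73), t ≡ 16. Hence n ≡ 25 + 81·16 = 1321 (mod 5913).
From n ≡ 1321 (mod 5913) write n = 1321 + 5913t. Substituting into n ≡ 12 (mod 43) gives 5913t ≡ 24 (mod 43), and since 22⁻¹ ≡ 2 (mod 43), t ≡ 5. Hence n ≡ 1321 + 5913·5 = 30886 (mod 254259).
From n ≡ 30886 (mod 254259) write n = 30886 + 254259t. Substituting into n ≡ 88 (mod 109) gives 254259t ≡ 49 (mod 109), and since 71⁻¹ ≡ 43 (mod 109), t ≡ 36. Hence n ≡ 30886 + 254259·36 = 9184210 (mod 27714231).

9184210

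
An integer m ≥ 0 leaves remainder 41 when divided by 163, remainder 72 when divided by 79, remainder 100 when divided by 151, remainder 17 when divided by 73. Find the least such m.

32209004

The moduli are pairwise coprime; N = 163·79·151·73 = 141943171.
N/163 = 870817; 870817 ≡ 71 (mod 163); 71·62 ≡ 1, so inverse 62.
N/79 = 1796749; 1796749 ≡ 52 (mod 79); 52·38 ≡ 1, so inverse 38.
N/151 = 940021; 940021 ≡ 46 (mod 151); 46·23 ≡ 1, so inverse 23.
N/73 = 1944427; 1944427 ≡ 72 (mod 73); 72·72 ≡ 1, so inverse 72.
m ≡ 41·870817·62 + 72·1796749·38 + 100·940021·23 + 17·1944427·72 = 11671549026.
11671549026 mod 141943171 = 32209004.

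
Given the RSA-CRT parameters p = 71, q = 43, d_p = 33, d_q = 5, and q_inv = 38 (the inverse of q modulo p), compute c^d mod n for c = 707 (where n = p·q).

2051

m₁ = c^(d_p) mod p: c ≡ 68 (mod 71), and 68^33 mod 71 = 63.
m₂ = c^(d_q) mod q: c ≡ 19 (mod 43), and 19^5 mod 43 = 30.
h = q_inv·(m₁ − m₂) mod p = 38·(63 − 30) mod 71 = 47.
m = m₂ + h·q = 30 + 47·43 = 2051.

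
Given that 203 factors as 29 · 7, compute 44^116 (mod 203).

165

Mod 29: 44 ≡ 15; by Fermat, exponent reduces to 116 mod 28 = 4; 15^4 ≡ 20 (mod 29).
Mod 7: 44 ≡ 2; by Fermat, exponent reduces to 116 mod 6 = 2; 2^2 ≡ 4 (mod 7).
Combine by CRT: x ≡ 20 (mod 29), x ≡ 4 (mod 7) ⇒ x ≡ 165 (mod 203).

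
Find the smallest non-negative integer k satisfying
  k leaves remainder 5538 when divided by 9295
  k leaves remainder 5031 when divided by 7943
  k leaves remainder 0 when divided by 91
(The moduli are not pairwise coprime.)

275093

gcd(9295, 7943) = 169 and 169 | (5031 − 5538), so the pair is consistent; merging gives k ≡ 275093 (mod 436865), where 436865 = lcm(9295, 7943).
gcd(436865, 91) = 13 and 13 | (0 − 275093), so the pair is consistent; merging gives k ≡ 275093 (mod 3058055), where 3058055 = lcm(436865, 91).
The solution is unique modulo lcm(9295, 7943, 91) = 3058055.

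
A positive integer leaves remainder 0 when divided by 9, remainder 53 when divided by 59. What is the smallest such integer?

171

From n ≡ 0 (mod 9) write n = 0 + 9t. Substituting into n ≡ 53 (mod 59) gives 9t ≡ 53 (mod 59), and since 9⁻¹ ≡ 46 (mod 59), t ≡ 19. Hence n ≡ 0 + 9·19 = 171 (mod 531).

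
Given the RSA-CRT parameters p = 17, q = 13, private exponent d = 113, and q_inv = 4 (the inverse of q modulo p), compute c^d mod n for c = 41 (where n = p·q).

58

d_p = d mod (p−1) = 113 mod 16 = 1; d_q = d mod (q−1) = 5.
m₁ = c^(d_p) mod p: c ≡ 7 (mod 17), and 7^1 mod 17 = 7.
m₂ = c^(d_q) mod q: c ≡ 2 (mod 13), and 2^5 mod 13 = 6.
h = q_inv·(m₁ − m₂) mod p = 4·(7 − 6) mod 17 = 4.
m = m₂ + h·q = 6 + 4·13 = 58.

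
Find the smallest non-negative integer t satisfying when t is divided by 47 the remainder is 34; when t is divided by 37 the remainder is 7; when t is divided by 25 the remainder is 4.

12254

Combine the congruences pairwise.
From t ≡ 34 (mod 47) write t = 34 + 47s. Substituting into t ≡ 7 (mod 37) gives 47s ≡ 10 (mod 37), and since 10⁻¹ ≡ 26 (mod 37), s ≡ 1. Hence t ≡ 34 + 47·1 = 81 (mod 1739).
From t ≡ 81 (mod 1739) write t = 81 + 1739s. Substituting into t ≡ 4 (mod 25) gives 1739s ≡ 23 (mod 25), and since 14⁻¹ ≡ 9 (mod 25), s ≡ 7. Hence t ≡ 81 + 1739·7 = 12254 (mod 43475).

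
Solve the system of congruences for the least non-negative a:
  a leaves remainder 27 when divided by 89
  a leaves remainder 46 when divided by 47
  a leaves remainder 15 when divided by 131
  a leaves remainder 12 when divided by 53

22363680

Combine the congruences pairwise.
From a ≡ 27 (mod 89) write a = 27 + 89t. Substituting into a ≡ 46 (mod 47) gives 89t ≡ 19 (mod 47), and since 42⁻¹ ≡ 28 (mod 47), t ≡ 15. Hence a ≡ 27 + 89·15 = 1362 (mod 4183).
From a ≡ 1362 (mod 4183) write a = 1362 + 4183t. Substituting into a ≡ 15 (mod 131) gives 4183t ≡ 94 (mod 131), and since 122⁻¹ ≡ 29 (mod 131), t ≡ 106. Hence a ≡ 1362 + 4183·106 = 444760 (mod 547973).
From a ≡ 444760 (mod 547973) write a = 444760 + 547973t. Substituting into a ≡ 12 (mod 53) gives 547973t ≡ 28 (mod 53), and since 6⁻¹ ≡ 9 (mod 53), t ≡ 40. Hence a ≡ 444760 + 547973·40 = 22363680 (mod 29042569).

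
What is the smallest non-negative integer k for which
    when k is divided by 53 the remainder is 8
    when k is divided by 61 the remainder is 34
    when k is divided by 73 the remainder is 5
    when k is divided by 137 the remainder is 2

11264416

The moduli are pairwise coprime; N = 53·61·73·137 = 32333233.
N/53 = 610061; 610061 ≡ 31 (mod 53); 31·12 ≡ 1, so inverse 12.
N/61 = 530053; 530053 ≡ 24 (mod 61); 24·28 ≡ 1, so inverse 28.
N/73 = 442921; 442921 ≡ 30 (mod 73); 30·56 ≡ 1, so inverse 56.
N/137 = 236009; 236009 ≡ 95 (mod 137); 95·75 ≡ 1, so inverse 75.
k ≡ 8·610061·12 + 34·530053·28 + 5·442921·56 + 2·236009·75 = 722595542.
722595542 mod 32333233 = 11264416.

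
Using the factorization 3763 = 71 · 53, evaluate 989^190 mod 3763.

Mod 71: 989 ≡ 66; by Fermat, exponent reduces to 190 mod 70 = 50; 66^50 ≡ 1 (mod 71).
Mod 53: 989 ≡ 35; by Fermat, exponent reduces to 190 mod 52 = 34; 35^34 ≡ 29 (mod 53).
Combine by CRT: x ≡ 1 (mod 71), x ≡ 29 (mod 53) ⇒ x ≡ 2202 (mod 3763).

2202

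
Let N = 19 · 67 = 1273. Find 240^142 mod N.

Mod 19: 240 ≡ 12; by Fermat, exponent reduces to 142 mod 18 = 16; 12^16 ≡ 7 (mod 19).
Mod 67: 240 ≡ 39; by Fermat, exponent reduces to 142 mod 66 = 10; 39^10 ≡ 54 (mod 67).
Combine by CRT: x ≡ 7 (mod 19), x ≡ 54 (mod 67) ⇒ x ≡ 121 (mod 1273).

121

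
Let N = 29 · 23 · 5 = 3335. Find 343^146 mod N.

Mod 29: 343 ≡ 24; by Fermat, exponent reduces to 146 mod 28 = 6; 24^6 ≡ 23 (mod 29).
Mod 23: 343 ≡ 21; by Fermat, exponent reduces to 146 mod 22 = 14; 21^14 ≡ 8 (mod 23).
Mod 5: 343 ≡ 3; by Fermat, exponent reduces to 146 mod 4 = 2; 3^2 ≡ 4 (mod 5).
Combine by CRT: x ≡ 23 (mod 29), x ≡ 8 (mod 23), x ≡ 4 (mod 5) ⇒ x ≡ 284 (mod 3335).

284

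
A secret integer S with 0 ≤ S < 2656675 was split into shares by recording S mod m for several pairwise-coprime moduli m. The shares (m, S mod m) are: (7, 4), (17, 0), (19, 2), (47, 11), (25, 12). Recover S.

1840437

The moduli are pairwise coprime; N = 7·17·19·47·25 = 2656675.
N/7 = 379525; 379525 ≡ 6 (mod 7); 6·6 ≡ 1, so inverse 6.
N/17 = 156275; 156275 ≡ 11 (mod 17); 11·14 ≡ 1, so inverse 14.
N/19 = 139825; 139825 ≡ 4 (mod 19); 4·5 ≡ 1, so inverse 5.
N/47 = 56525; 56525 ≡ 31 (mod 47); 31·44 ≡ 1, so inverse 44.
N/25 = 106267; 106267 ≡ 17 (mod 25); 17·3 ≡ 1, so inverse 3.
S ≡ 4·379525·6 + 0·156275·14 + 2·139825·5 + 11·56525·44 + 12·106267·3 = 41690562.
41690562 mod 2656675 = 1840437.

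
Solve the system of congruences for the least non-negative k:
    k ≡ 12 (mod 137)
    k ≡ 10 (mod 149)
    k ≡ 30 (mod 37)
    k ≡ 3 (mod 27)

The moduli are pairwise coprime; N = 137·149·37·27 = 20392587.
N/137 = 148851; 148851 ≡ 69 (mod 137); 69·2 ≡ 1, so inverse 2.
N/149 = 136863; 136863 ≡ 81 (mod 149); 81·46 ≡ 1, so inverse 46.
N/37 = 551151; 551151 ≡ 36 (mod 37); 36·36 ≡ 1, so inverse 36.
N/27 = 755281; 755281 ≡ 10 (mod 27); 10·19 ≡ 1, so inverse 19.
k ≡ 12·148851·2 + 10·136863·46 + 30·551151·36 + 3·755281·19 = 704823501.
704823501 mod 20392587 = 11475543.

11475543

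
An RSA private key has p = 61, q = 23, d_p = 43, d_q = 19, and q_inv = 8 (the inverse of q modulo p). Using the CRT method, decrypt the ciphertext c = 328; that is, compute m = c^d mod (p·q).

m₁ = c^(d_p) mod p: c ≡ 23 (mod 61), and 23^43 mod 61 = 28.
m₂ = c^(d_q) mod q: c ≡ 6 (mod 23), and 6^19 mod 23 = 18.
h = q_inv·(m₁ − m₂) mod p = 8·(28 − 18) mod 61 = 19.
m = m₂ + h·q = 18 + 19·23 = 455.

455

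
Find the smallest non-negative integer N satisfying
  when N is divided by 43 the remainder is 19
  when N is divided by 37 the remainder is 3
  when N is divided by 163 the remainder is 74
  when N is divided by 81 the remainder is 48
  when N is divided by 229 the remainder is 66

From N ≡ 19 (mod 43) write N = 19 + 43t. Substituting into N ≡ 3 (mod 37) gives 43t ≡ 21 (mod 37), and since 6⁻¹ ≡ 31 (mod 37), t ≡ 22. Hence N ≡ 19 + 43·22 = 965 (mod 1591).
From N ≡ 965 (mod 1591) write N = 965 + 1591t. Substituting into N ≡ 74 (mod 163) gives 1591t ≡ 87 (mod 163), and since 124⁻¹ ≡ 117 (mod 163), t ≡ 73. Hence N ≡ 965 + 1591·73 = 117108 (mod 259333).
From N ≡ 117108 (mod 259333) write N = 117108 + 259333t. Substituting into N ≡ 48 (mod 81) gives 259333t ≡ 66 (mod 81), and since 52⁻¹ ≡ 67 (mod 81), t ≡ 48. Hence N ≡ 117108 + 259333·48 = 12565092 (mod 21005973).
From N ≡ 12565092 (mod 21005973) write N = 12565092 + 21005973t. Substituting into N ≡ 66 (mod 229) gives 21005973t ≡ 204 (mod 229), and since 32⁻¹ ≡ 136 (mod 229), t ≡ 35. Hence N ≡ 12565092 + 21005973·35 = 747774147 (mod 4810367817).

747774147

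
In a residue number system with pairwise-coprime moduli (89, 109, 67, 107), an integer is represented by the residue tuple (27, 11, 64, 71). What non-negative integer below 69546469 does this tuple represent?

45010798

The moduli are pairwise coprime; N = 89·109·67·107 = 69546469.
N/89 = 781421; 781421 ≡ 1 (mod 89), inverse 1.
N/109 = 638041; 638041 ≡ 64 (mod 109); 64·46 ≡ 1, so inverse 46.
N/67 = 1038007; 1038007 ≡ 43 (mod 67); 43·53 ≡ 1, so inverse 53.
N/107 = 649967; 649967 ≡ 49 (mod 107); 49·83 ≡ 1, so inverse 83.
x ≡ 27·781421·1 + 11·638041·46 + 64·1038007·53 + 71·649967·83 = 7695122388.
7695122388 mod 69546469 = 45010798.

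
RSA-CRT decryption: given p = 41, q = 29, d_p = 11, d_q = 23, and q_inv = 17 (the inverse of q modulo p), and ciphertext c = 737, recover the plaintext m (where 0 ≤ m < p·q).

655

m₁ = c^(d_p) mod p: c ≡ 40 (mod 41), and 40^11 mod 41 = 40.
m₂ = c^(d_q) mod q: c ≡ 12 (mod 29), and 12^23 mod 29 = 17.
h = q_inv·(m₁ − m₂) mod p = 17·(40 − 17) mod 41 = 22.
m = m₂ + h·q = 17 + 22·29 = 655.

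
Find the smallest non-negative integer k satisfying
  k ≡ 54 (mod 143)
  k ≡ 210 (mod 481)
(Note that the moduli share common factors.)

Combine the congruences pairwise.
gcd(143, 481) = 13 and 13 | (210 − 54), so the pair is consistent; merging gives k ≡ 4058 (mod 5291), where 5291 = lcm(143, 481).
The solution is unique modulo lcm(143, 481) = 5291.

4058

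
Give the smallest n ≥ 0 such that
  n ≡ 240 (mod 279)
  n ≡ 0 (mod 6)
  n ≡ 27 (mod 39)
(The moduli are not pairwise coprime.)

3030

gcd(279, 6) = 3 and 3 | (0 − 240), so the pair is consistent; merging gives n ≡ 240 (mod 558), where 558 = lcm(279, 6).
gcd(558, 39) = 3 and 3 | (27 − 240), so the pair is consistent; merging gives n ≡ 3030 (mod 7254), where 7254 = lcm(558, 39).
The solution is unique modulo lcm(279, 6, 39) = 7254.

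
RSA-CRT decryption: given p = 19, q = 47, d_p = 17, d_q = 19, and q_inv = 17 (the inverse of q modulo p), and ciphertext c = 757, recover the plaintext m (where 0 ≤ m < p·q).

386

m₁ = c^(d_p) mod p: c ≡ 16 (mod 19), and 16^17 mod 19 = 6.
m₂ = c^(d_q) mod q: c ≡ 5 (mod 47), and 5^19 mod 47 = 10.
h = q_inv·(m₁ − m₂) mod p = 17·(6 − 10) mod 19 = 8.
m = m₂ + h·q = 10 + 8·47 = 386.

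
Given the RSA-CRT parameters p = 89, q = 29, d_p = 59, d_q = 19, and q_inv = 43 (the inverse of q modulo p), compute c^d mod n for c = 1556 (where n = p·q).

m₁ = c^(d_p) mod p: c ≡ 43 (mod 89), and 43^59 mod 89 = 26.
m₂ = c^(d_q) mod q: c ≡ 19 (mod 29), and 19^19 mod 29 = 8.
h = q_inv·(m₁ − m₂) mod p = 43·(26 − 8) mod 89 = 62.
m = m₂ + h·q = 8 + 62·29 = 1806.

1806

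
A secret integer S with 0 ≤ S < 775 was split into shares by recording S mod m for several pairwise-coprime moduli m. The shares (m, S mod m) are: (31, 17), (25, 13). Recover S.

513

Combine the congruences pairwise.
From S ≡ 17 (mod 31) write S = 17 + 31t. Substituting into S ≡ 13 (mod 25) gives 31t ≡ 21 (mod 25), and since 6⁻¹ ≡ 21 (mod 25), t ≡ 16. Hence S ≡ 17 + 31·16 = 513 (mod 775).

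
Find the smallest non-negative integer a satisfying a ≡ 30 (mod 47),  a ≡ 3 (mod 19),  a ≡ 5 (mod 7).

782

The moduli are pairwise coprime; N = 47·19·7 = 6251.
N/47 = 133; 133 ≡ 39 (mod 47); 39·41 ≡ 1, so inverse 41.
N/19 = 329; 329 ≡ 6 (mod 19); 6·16 ≡ 1, so inverse 16.
N/7 = 893; 893 ≡ 4 (mod 7); 4·2 ≡ 1, so inverse 2.
a ≡ 30·133·41 + 3·329·16 + 5·893·2 = 188312.
188312 mod 6251 = 782.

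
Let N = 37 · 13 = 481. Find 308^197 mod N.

367

Mod 37: 308 ≡ 12; by Fermat, exponent reduces to 197 mod 36 = 17; 12^17 ≡ 34 (mod 37).
Mod 13: 308 ≡ 9; by Fermat, exponent reduces to 197 mod 12 = 5; 9^5 ≡ 3 (mod 13).
Combine by CRT: x ≡ 34 (mod 37), x ≡ 3 (mod 13) ⇒ x ≡ 367 (mod 481).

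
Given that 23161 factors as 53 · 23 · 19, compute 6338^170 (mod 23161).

Mod 53: 6338 ≡ 31; by Fermat, exponent reduces to 170 mod 52 = 14; 31^14 ≡ 29 (mod 53).
Mod 23: 6338 ≡ 13; by Fermat, exponent reduces to 170 mod 22 = 16; 13^16 ≡ 4 (mod 23).
Mod 19: 6338 ≡ 11; by Fermat, exponent reduces to 170 mod 18 = 8; 11^8 ≡ 7 (mod 19).
Combine by CRT: x ≡ 29 (mod 53), x ≡ 4 (mod 23), x ≡ 7 (mod 19) ⇒ x ≡ 3845 (mod 23161).

3845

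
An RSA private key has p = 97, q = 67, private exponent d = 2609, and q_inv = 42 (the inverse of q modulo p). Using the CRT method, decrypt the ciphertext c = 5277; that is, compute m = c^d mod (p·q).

d_p = d mod (p−1) = 2609 mod 96 = 17; d_q = d mod (q−1) = 35.
m₁ = c^(d_p) mod p: c ≡ 39 (mod 97), and 39^17 mod 97 = 90.
m₂ = c^(d_q) mod q: c ≡ 51 (mod 67), and 51^35 mod 67 = 12.
h = q_inv·(m₁ − m₂) mod p = 42·(90 − 12) mod 97 = 75.
m = m₂ + h·q = 12 + 75·67 = 5037.

5037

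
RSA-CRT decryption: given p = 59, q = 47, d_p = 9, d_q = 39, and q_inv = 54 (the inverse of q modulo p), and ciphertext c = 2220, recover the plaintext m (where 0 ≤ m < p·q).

232

m₁ = c^(d_p) mod p: c ≡ 37 (mod 59), and 37^9 mod 59 = 55.
m₂ = c^(d_q) mod q: c ≡ 11 (mod 47), and 11^39 mod 47 = 44.
h = q_inv·(m₁ − m₂) mod p = 54·(55 − 44) mod 59 = 4.
m = m₂ + h·q = 44 + 4·47 = 232.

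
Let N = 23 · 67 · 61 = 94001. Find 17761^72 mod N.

Mod 23: 17761 ≡ 5; by Fermat, exponent reduces to 72 mod 22 = 6; 5^6 ≡ 8 (mod 23).
Mod 67: 17761 ≡ 6; by Fermat, exponent reduces to 72 mod 66 = 6; 6^6 ≡ 24 (mod 67).
Mod 61: 17761 ≡ 10; by Fermat, exponent reduces to 72 mod 60 = 12; 10^12 ≡ 58 (mod 61).
Combine by CRT: x ≡ 8 (mod 23), x ≡ 24 (mod 67), x ≡ 58 (mod 61) ⇒ x ≡ 34462 (mod 94001).

34462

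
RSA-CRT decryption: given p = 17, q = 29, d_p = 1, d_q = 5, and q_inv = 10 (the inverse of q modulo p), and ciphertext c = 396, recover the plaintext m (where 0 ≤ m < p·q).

311

m₁ = c^(d_p) mod p: c ≡ 5 (mod 17), and 5^1 mod 17 = 5.
m₂ = c^(d_q) mod q: c ≡ 19 (mod 29), and 19^5 mod 29 = 21.
h = q_inv·(m₁ − m₂) mod p = 10·(5 − 21) mod 17 = 10.
m = m₂ + h·q = 21 + 10·29 = 311.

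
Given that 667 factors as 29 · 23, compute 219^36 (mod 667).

509

Mod 29: 219 ≡ 16; by Fermat, exponent reduces to 36 mod 28 = 8; 16^8 ≡ 16 (mod 29).
Mod 23: 219 ≡ 12; by Fermat, exponent reduces to 36 mod 22 = 14; 12^14 ≡ 3 (mod 23).
Combine by CRT: x ≡ 16 (mod 29), x ≡ 3 (mod 23) ⇒ x ≡ 509 (mod 667).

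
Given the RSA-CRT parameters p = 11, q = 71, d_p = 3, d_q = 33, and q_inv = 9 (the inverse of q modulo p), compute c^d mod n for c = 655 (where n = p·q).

535

m₁ = c^(d_p) mod p: c ≡ 6 (mod 11), and 6^3 mod 11 = 7.
m₂ = c^(d_q) mod q: c ≡ 16 (mod 71), and 16^33 mod 71 = 38.
h = q_inv·(m₁ − m₂) mod p = 9·(7 − 38) mod 11 = 7.
m = m₂ + h·q = 38 + 7·71 = 535.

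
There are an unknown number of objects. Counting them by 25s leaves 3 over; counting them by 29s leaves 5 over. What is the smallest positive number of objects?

353

From N ≡ 3 (mod 25) write N = 3 + 25t. Substituting into N ≡ 5 (mod 29) gives 25t ≡ 2 (mod 29), and since 25⁻¹ ≡ 7 (mod 29), t ≡ 14. Hence N ≡ 3 + 25·14 = 353 (mod 725).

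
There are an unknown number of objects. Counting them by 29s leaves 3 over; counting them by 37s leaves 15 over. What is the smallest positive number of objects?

From N ≡ 3 (mod 29) write N = 3 + 29t. Substituting into N ≡ 15 (mod 37) gives 29t ≡ 12 (mod 37), and since 29⁻¹ ≡ 23 (mod 37), t ≡ 17. Hence N ≡ 3 + 29·17 = 496 (mod 1073).

496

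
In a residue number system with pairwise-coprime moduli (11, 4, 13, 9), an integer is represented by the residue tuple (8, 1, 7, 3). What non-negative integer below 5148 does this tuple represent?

Combine the congruences pairwise.
From x ≡ 8 (mod 11) write x = 8 + 11t. Substituting into x ≡ 1 (mod 4) gives 11t ≡ 1 (mod 4), and since 3⁻¹ ≡ 3 (mod 4), t ≡ 3. Hence x ≡ 8 + 11·3 = 41 (mod 44).
From x ≡ 41 (mod 44) write x = 41 + 44t. Substituting into x ≡ 7 (mod 13) gives 44t ≡ 5 (mod 13), and since 5⁻¹ ≡ 8 (mod 13), t ≡ 1. Hence x ≡ 41 + 44·1 = 85 (mod 572).
From x ≡ 85 (mod 572) write x = 85 + 572t. Substituting into x ≡ 3 (mod 9) gives 572t ≡ 8 (mod 9), and since 5⁻¹ ≡ 2 (mod 9), t ≡ 7. Hence x ≡ 85 + 572·7 = 4089 (mod 5148).

4089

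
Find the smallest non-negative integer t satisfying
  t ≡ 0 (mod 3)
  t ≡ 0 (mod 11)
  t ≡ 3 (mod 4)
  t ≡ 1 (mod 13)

The moduli are pairwise coprime; N = 3·11·4·13 = 1716.
N/3 = 572; 572 ≡ 2 (mod 3); 2·2 ≡ 1, so inverse 2.
N/11 = 156; 156 ≡ 2 (mod 11); 2·6 ≡ 1, so inverse 6.
N/4 = 429; 429 ≡ 1 (mod 4), inverse 1.
N/13 = 132; 132 ≡ 2 (mod 13); 2·7 ≡ 1, so inverse 7.
t ≡ 0·572·2 + 0·156·6 + 3·429·1 + 1·132·7 = 2211.
2211 mod 1716 = 495.

495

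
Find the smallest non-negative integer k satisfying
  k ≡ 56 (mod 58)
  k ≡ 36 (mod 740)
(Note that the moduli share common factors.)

gcd(58, 740) = 2 and 2 | (36 − 56), so the pair is consistent; merging gives k ≡ 8176 (mod 21460), where 21460 = lcm(58, 740).
The solution is unique modulo lcm(58, 740) = 21460.

8176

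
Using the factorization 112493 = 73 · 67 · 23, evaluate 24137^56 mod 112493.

Mod 73: 24137 ≡ 47; 47^56 ≡ 2 (mod 73).
Mod 67: 24137 ≡ 17; 17^56 ≡ 26 (mod 67).
Mod 23: 24137 ≡ 10; by Fermat, exponent reduces to 56 mod 22 = 12; 10^12 ≡ 13 (mod 23).
Combine by CRT: x ≡ 2 (mod 73), x ≡ 26 (mod 67), x ≡ 13 (mod 23) ⇒ x ≡ 73659 (mod 112493).

73659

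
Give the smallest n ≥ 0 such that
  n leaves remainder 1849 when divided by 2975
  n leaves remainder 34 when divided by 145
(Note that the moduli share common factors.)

gcd(2975, 145) = 5 and 5 | (34 − 1849), so the pair is consistent; merging gives n ≡ 85149 (mod 86275), where 86275 = lcm(2975, 145).
The solution is unique modulo lcm(2975, 145) = 86275.

85149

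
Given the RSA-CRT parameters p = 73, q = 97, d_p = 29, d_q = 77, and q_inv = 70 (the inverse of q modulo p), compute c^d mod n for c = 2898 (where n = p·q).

1482

m₁ = c^(d_p) mod p: c ≡ 51 (mod 73), and 51^29 mod 73 = 22.
m₂ = c^(d_q) mod q: c ≡ 85 (mod 97), and 85^77 mod 97 = 27.
h = q_inv·(m₁ − m₂) mod p = 70·(22 − 27) mod 73 = 15.
m = m₂ + h·q = 27 + 15·97 = 1482.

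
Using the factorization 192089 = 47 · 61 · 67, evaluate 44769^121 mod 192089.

Mod 47: 44769 ≡ 25; by Fermat, exponent reduces to 121 mod 46 = 29; 25^29 ≡ 18 (mod 47).
Mod 61: 44769 ≡ 56; by Fermat, exponent reduces to 121 mod 60 = 1; 56^1 ≡ 56 (mod 61).
Mod 67: 44769 ≡ 13; by Fermat, exponent reduces to 121 mod 66 = 55; 13^55 ≡ 30 (mod 67).
Combine by CRT: x ≡ 18 (mod 47), x ≡ 56 (mod 61), x ≡ 30 (mod 67) ⇒ x ≡ 137916 (mod 192089).

137916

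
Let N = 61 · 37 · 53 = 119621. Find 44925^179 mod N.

Mod 61: 44925 ≡ 29; by Fermat, exponent reduces to 179 mod 60 = 59; 29^59 ≡ 40 (mod 61).
Mod 37: 44925 ≡ 7; by Fermat, exponent reduces to 179 mod 36 = 35; 7^35 ≡ 16 (mod 37).
Mod 53: 44925 ≡ 34; by Fermat, exponent reduces to 179 mod 52 = 23; 34^23 ≡ 41 (mod 53).
Combine by CRT: x ≡ 40 (mod 61), x ≡ 16 (mod 37), x ≡ 41 (mod 53) ⇒ x ≡ 4493 (mod 119621).

4493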